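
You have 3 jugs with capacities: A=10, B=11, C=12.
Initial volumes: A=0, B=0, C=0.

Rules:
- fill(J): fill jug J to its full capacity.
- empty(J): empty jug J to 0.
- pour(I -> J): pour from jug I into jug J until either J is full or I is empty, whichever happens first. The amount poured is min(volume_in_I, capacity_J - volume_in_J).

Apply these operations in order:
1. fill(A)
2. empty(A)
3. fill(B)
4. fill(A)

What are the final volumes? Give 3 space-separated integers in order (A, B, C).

Step 1: fill(A) -> (A=10 B=0 C=0)
Step 2: empty(A) -> (A=0 B=0 C=0)
Step 3: fill(B) -> (A=0 B=11 C=0)
Step 4: fill(A) -> (A=10 B=11 C=0)

Answer: 10 11 0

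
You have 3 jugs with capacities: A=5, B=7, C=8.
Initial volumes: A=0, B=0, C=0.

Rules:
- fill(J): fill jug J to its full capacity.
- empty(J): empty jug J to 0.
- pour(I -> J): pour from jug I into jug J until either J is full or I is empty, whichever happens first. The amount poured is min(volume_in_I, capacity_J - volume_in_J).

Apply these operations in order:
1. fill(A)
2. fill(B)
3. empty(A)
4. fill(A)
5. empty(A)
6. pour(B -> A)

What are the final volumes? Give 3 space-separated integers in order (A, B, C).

Step 1: fill(A) -> (A=5 B=0 C=0)
Step 2: fill(B) -> (A=5 B=7 C=0)
Step 3: empty(A) -> (A=0 B=7 C=0)
Step 4: fill(A) -> (A=5 B=7 C=0)
Step 5: empty(A) -> (A=0 B=7 C=0)
Step 6: pour(B -> A) -> (A=5 B=2 C=0)

Answer: 5 2 0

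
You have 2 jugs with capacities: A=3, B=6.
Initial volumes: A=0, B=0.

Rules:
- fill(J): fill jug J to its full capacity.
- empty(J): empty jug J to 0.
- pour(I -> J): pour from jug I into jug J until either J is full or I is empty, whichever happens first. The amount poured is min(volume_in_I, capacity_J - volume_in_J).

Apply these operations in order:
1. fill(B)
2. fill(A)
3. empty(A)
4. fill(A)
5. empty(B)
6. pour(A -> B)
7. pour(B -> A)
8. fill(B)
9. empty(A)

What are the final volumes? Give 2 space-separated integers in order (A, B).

Step 1: fill(B) -> (A=0 B=6)
Step 2: fill(A) -> (A=3 B=6)
Step 3: empty(A) -> (A=0 B=6)
Step 4: fill(A) -> (A=3 B=6)
Step 5: empty(B) -> (A=3 B=0)
Step 6: pour(A -> B) -> (A=0 B=3)
Step 7: pour(B -> A) -> (A=3 B=0)
Step 8: fill(B) -> (A=3 B=6)
Step 9: empty(A) -> (A=0 B=6)

Answer: 0 6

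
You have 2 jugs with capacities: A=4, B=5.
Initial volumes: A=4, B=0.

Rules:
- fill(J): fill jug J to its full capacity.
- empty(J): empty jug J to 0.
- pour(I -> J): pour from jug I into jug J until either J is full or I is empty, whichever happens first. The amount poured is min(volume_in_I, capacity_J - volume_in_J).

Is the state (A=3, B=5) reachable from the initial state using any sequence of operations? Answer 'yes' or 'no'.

BFS from (A=4, B=0):
  1. pour(A -> B) -> (A=0 B=4)
  2. fill(A) -> (A=4 B=4)
  3. pour(A -> B) -> (A=3 B=5)
Target reached → yes.

Answer: yes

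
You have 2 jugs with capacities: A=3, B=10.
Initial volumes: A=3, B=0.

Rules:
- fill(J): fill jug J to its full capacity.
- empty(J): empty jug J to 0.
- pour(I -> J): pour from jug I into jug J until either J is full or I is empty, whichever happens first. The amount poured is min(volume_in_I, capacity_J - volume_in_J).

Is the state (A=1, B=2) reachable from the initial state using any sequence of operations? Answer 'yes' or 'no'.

BFS explored all 26 reachable states.
Reachable set includes: (0,0), (0,1), (0,2), (0,3), (0,4), (0,5), (0,6), (0,7), (0,8), (0,9), (0,10), (1,0) ...
Target (A=1, B=2) not in reachable set → no.

Answer: no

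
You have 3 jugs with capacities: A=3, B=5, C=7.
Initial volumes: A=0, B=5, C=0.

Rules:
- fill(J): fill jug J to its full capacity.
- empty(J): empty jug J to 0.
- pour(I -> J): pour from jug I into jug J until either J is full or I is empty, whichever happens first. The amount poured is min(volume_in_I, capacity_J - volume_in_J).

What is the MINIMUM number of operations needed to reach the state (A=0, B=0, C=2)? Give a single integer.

BFS from (A=0, B=5, C=0). One shortest path:
  1. pour(B -> A) -> (A=3 B=2 C=0)
  2. empty(A) -> (A=0 B=2 C=0)
  3. pour(B -> C) -> (A=0 B=0 C=2)
Reached target in 3 moves.

Answer: 3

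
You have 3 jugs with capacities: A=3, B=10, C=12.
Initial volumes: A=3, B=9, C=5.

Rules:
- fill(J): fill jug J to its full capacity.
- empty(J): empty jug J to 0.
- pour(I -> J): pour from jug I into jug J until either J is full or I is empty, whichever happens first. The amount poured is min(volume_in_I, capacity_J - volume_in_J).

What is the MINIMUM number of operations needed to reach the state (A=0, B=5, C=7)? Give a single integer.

Answer: 6

Derivation:
BFS from (A=3, B=9, C=5). One shortest path:
  1. empty(C) -> (A=3 B=9 C=0)
  2. pour(A -> B) -> (A=2 B=10 C=0)
  3. pour(B -> C) -> (A=2 B=0 C=10)
  4. pour(A -> B) -> (A=0 B=2 C=10)
  5. pour(C -> A) -> (A=3 B=2 C=7)
  6. pour(A -> B) -> (A=0 B=5 C=7)
Reached target in 6 moves.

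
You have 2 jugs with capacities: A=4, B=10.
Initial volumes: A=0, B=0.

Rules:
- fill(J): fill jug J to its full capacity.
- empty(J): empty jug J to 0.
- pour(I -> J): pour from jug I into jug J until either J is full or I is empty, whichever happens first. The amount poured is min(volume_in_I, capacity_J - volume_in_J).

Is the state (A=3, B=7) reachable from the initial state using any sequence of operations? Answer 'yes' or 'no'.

BFS explored all 14 reachable states.
Reachable set includes: (0,0), (0,2), (0,4), (0,6), (0,8), (0,10), (2,0), (2,10), (4,0), (4,2), (4,4), (4,6) ...
Target (A=3, B=7) not in reachable set → no.

Answer: no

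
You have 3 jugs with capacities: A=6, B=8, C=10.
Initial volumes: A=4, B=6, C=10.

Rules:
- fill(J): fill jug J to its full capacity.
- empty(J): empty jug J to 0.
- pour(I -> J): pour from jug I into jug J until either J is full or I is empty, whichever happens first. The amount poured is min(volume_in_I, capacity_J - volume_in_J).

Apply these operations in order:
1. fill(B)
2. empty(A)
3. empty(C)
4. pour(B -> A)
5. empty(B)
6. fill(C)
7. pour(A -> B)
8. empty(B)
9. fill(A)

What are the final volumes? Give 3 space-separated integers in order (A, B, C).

Step 1: fill(B) -> (A=4 B=8 C=10)
Step 2: empty(A) -> (A=0 B=8 C=10)
Step 3: empty(C) -> (A=0 B=8 C=0)
Step 4: pour(B -> A) -> (A=6 B=2 C=0)
Step 5: empty(B) -> (A=6 B=0 C=0)
Step 6: fill(C) -> (A=6 B=0 C=10)
Step 7: pour(A -> B) -> (A=0 B=6 C=10)
Step 8: empty(B) -> (A=0 B=0 C=10)
Step 9: fill(A) -> (A=6 B=0 C=10)

Answer: 6 0 10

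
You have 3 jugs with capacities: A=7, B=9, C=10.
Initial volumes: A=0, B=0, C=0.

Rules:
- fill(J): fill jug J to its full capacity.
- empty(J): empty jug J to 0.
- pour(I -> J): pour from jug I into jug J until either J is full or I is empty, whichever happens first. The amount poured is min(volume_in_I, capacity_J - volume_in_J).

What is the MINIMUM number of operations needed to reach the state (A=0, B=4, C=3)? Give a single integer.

Answer: 7

Derivation:
BFS from (A=0, B=0, C=0). One shortest path:
  1. fill(A) -> (A=7 B=0 C=0)
  2. pour(A -> B) -> (A=0 B=7 C=0)
  3. fill(A) -> (A=7 B=7 C=0)
  4. pour(A -> C) -> (A=0 B=7 C=7)
  5. pour(B -> C) -> (A=0 B=4 C=10)
  6. pour(C -> A) -> (A=7 B=4 C=3)
  7. empty(A) -> (A=0 B=4 C=3)
Reached target in 7 moves.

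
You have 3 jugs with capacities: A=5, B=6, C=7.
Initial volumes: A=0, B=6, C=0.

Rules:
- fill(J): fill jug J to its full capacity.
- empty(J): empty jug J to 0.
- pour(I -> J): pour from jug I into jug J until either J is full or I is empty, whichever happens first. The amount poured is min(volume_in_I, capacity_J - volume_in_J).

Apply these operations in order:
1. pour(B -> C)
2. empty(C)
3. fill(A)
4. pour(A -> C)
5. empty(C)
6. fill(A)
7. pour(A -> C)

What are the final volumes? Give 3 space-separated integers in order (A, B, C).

Answer: 0 0 5

Derivation:
Step 1: pour(B -> C) -> (A=0 B=0 C=6)
Step 2: empty(C) -> (A=0 B=0 C=0)
Step 3: fill(A) -> (A=5 B=0 C=0)
Step 4: pour(A -> C) -> (A=0 B=0 C=5)
Step 5: empty(C) -> (A=0 B=0 C=0)
Step 6: fill(A) -> (A=5 B=0 C=0)
Step 7: pour(A -> C) -> (A=0 B=0 C=5)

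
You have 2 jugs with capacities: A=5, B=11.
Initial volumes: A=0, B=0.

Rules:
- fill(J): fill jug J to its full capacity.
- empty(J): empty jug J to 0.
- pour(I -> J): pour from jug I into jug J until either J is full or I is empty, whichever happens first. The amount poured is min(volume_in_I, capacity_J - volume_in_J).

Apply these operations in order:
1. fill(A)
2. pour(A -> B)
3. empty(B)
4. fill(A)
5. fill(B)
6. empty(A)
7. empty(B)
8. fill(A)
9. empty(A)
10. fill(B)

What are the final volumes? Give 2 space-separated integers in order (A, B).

Answer: 0 11

Derivation:
Step 1: fill(A) -> (A=5 B=0)
Step 2: pour(A -> B) -> (A=0 B=5)
Step 3: empty(B) -> (A=0 B=0)
Step 4: fill(A) -> (A=5 B=0)
Step 5: fill(B) -> (A=5 B=11)
Step 6: empty(A) -> (A=0 B=11)
Step 7: empty(B) -> (A=0 B=0)
Step 8: fill(A) -> (A=5 B=0)
Step 9: empty(A) -> (A=0 B=0)
Step 10: fill(B) -> (A=0 B=11)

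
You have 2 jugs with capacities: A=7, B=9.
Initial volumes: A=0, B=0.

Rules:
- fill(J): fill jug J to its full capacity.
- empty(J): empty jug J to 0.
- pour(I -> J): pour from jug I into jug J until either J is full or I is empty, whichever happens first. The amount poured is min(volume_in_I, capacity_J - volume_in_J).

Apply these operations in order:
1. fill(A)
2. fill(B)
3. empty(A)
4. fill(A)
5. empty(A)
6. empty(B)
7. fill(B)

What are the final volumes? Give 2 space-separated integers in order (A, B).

Step 1: fill(A) -> (A=7 B=0)
Step 2: fill(B) -> (A=7 B=9)
Step 3: empty(A) -> (A=0 B=9)
Step 4: fill(A) -> (A=7 B=9)
Step 5: empty(A) -> (A=0 B=9)
Step 6: empty(B) -> (A=0 B=0)
Step 7: fill(B) -> (A=0 B=9)

Answer: 0 9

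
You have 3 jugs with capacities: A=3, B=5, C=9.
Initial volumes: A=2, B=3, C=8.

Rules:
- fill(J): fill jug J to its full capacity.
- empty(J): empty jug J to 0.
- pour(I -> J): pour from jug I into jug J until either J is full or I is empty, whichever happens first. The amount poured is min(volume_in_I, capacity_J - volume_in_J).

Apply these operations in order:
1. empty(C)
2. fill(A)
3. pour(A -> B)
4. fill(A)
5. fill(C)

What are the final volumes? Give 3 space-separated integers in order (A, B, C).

Answer: 3 5 9

Derivation:
Step 1: empty(C) -> (A=2 B=3 C=0)
Step 2: fill(A) -> (A=3 B=3 C=0)
Step 3: pour(A -> B) -> (A=1 B=5 C=0)
Step 4: fill(A) -> (A=3 B=5 C=0)
Step 5: fill(C) -> (A=3 B=5 C=9)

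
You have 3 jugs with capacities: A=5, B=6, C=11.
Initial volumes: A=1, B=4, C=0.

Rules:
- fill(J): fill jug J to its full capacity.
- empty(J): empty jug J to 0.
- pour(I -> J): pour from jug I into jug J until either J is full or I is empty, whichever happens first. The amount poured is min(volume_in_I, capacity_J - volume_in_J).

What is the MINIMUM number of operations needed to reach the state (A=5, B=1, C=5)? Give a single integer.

BFS from (A=1, B=4, C=0). One shortest path:
  1. fill(A) -> (A=5 B=4 C=0)
  2. fill(B) -> (A=5 B=6 C=0)
  3. pour(A -> C) -> (A=0 B=6 C=5)
  4. pour(B -> A) -> (A=5 B=1 C=5)
Reached target in 4 moves.

Answer: 4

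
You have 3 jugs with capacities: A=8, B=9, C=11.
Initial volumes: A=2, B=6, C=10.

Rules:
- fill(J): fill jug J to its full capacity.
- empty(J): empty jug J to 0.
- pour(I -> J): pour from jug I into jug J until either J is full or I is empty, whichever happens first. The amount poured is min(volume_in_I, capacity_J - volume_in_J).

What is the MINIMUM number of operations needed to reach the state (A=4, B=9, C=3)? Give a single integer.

Answer: 4

Derivation:
BFS from (A=2, B=6, C=10). One shortest path:
  1. empty(A) -> (A=0 B=6 C=10)
  2. pour(B -> C) -> (A=0 B=5 C=11)
  3. pour(C -> A) -> (A=8 B=5 C=3)
  4. pour(A -> B) -> (A=4 B=9 C=3)
Reached target in 4 moves.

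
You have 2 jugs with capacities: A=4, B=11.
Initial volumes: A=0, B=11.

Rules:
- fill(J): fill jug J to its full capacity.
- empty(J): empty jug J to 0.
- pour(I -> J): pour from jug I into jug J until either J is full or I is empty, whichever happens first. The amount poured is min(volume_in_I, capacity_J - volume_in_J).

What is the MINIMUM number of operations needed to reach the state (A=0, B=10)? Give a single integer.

Answer: 8

Derivation:
BFS from (A=0, B=11). One shortest path:
  1. pour(B -> A) -> (A=4 B=7)
  2. empty(A) -> (A=0 B=7)
  3. pour(B -> A) -> (A=4 B=3)
  4. empty(A) -> (A=0 B=3)
  5. pour(B -> A) -> (A=3 B=0)
  6. fill(B) -> (A=3 B=11)
  7. pour(B -> A) -> (A=4 B=10)
  8. empty(A) -> (A=0 B=10)
Reached target in 8 moves.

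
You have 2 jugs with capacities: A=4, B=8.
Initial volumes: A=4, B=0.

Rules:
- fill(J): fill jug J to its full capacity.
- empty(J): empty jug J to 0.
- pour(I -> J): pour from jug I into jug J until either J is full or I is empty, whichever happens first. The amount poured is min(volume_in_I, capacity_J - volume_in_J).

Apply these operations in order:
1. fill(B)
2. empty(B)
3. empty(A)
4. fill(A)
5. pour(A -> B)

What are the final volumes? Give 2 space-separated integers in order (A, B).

Step 1: fill(B) -> (A=4 B=8)
Step 2: empty(B) -> (A=4 B=0)
Step 3: empty(A) -> (A=0 B=0)
Step 4: fill(A) -> (A=4 B=0)
Step 5: pour(A -> B) -> (A=0 B=4)

Answer: 0 4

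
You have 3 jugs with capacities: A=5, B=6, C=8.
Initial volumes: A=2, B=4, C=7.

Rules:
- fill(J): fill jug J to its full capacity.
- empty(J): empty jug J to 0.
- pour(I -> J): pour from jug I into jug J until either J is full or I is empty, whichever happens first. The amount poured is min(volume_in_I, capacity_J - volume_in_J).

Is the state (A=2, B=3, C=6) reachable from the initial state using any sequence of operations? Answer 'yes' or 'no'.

Answer: no

Derivation:
BFS explored all 239 reachable states.
Reachable set includes: (0,0,0), (0,0,1), (0,0,2), (0,0,3), (0,0,4), (0,0,5), (0,0,6), (0,0,7), (0,0,8), (0,1,0), (0,1,1), (0,1,2) ...
Target (A=2, B=3, C=6) not in reachable set → no.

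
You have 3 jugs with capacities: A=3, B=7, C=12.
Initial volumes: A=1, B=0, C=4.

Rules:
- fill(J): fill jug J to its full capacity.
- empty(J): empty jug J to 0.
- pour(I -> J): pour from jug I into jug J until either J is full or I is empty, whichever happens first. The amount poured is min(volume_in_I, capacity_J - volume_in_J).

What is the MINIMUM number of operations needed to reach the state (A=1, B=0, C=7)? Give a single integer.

Answer: 3

Derivation:
BFS from (A=1, B=0, C=4). One shortest path:
  1. fill(B) -> (A=1 B=7 C=4)
  2. empty(C) -> (A=1 B=7 C=0)
  3. pour(B -> C) -> (A=1 B=0 C=7)
Reached target in 3 moves.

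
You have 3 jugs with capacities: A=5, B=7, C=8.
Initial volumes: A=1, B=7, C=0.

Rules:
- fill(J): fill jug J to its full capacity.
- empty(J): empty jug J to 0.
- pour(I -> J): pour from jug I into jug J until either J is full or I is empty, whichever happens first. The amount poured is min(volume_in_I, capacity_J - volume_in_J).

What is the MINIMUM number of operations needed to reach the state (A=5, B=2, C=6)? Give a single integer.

BFS from (A=1, B=7, C=0). One shortest path:
  1. pour(A -> C) -> (A=0 B=7 C=1)
  2. fill(A) -> (A=5 B=7 C=1)
  3. pour(A -> C) -> (A=0 B=7 C=6)
  4. pour(B -> A) -> (A=5 B=2 C=6)
Reached target in 4 moves.

Answer: 4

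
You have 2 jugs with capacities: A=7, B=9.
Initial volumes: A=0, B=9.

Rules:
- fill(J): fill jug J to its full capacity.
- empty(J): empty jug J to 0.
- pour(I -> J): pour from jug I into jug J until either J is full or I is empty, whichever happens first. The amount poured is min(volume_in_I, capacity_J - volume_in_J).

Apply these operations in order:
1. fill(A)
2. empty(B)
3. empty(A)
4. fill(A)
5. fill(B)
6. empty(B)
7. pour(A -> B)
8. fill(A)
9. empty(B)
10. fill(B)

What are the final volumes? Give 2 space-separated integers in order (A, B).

Step 1: fill(A) -> (A=7 B=9)
Step 2: empty(B) -> (A=7 B=0)
Step 3: empty(A) -> (A=0 B=0)
Step 4: fill(A) -> (A=7 B=0)
Step 5: fill(B) -> (A=7 B=9)
Step 6: empty(B) -> (A=7 B=0)
Step 7: pour(A -> B) -> (A=0 B=7)
Step 8: fill(A) -> (A=7 B=7)
Step 9: empty(B) -> (A=7 B=0)
Step 10: fill(B) -> (A=7 B=9)

Answer: 7 9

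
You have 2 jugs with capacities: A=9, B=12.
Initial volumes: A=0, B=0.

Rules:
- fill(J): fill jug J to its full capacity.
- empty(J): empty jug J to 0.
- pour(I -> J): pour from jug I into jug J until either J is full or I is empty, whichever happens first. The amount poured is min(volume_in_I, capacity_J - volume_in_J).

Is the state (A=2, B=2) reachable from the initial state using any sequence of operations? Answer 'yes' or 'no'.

BFS explored all 14 reachable states.
Reachable set includes: (0,0), (0,3), (0,6), (0,9), (0,12), (3,0), (3,12), (6,0), (6,12), (9,0), (9,3), (9,6) ...
Target (A=2, B=2) not in reachable set → no.

Answer: no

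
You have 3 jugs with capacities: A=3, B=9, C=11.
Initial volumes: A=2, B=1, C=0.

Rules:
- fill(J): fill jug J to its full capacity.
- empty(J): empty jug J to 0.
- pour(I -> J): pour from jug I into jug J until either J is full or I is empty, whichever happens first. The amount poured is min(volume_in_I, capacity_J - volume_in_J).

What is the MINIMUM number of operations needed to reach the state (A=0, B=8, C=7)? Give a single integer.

Answer: 6

Derivation:
BFS from (A=2, B=1, C=0). One shortest path:
  1. pour(B -> C) -> (A=2 B=0 C=1)
  2. fill(B) -> (A=2 B=9 C=1)
  3. pour(B -> A) -> (A=3 B=8 C=1)
  4. pour(A -> C) -> (A=0 B=8 C=4)
  5. fill(A) -> (A=3 B=8 C=4)
  6. pour(A -> C) -> (A=0 B=8 C=7)
Reached target in 6 moves.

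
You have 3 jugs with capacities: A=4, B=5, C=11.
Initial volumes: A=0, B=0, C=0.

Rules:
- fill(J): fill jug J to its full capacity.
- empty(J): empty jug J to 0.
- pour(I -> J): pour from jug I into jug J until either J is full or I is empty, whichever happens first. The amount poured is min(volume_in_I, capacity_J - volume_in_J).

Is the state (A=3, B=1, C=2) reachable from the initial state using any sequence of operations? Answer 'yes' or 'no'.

Answer: no

Derivation:
BFS explored all 240 reachable states.
Reachable set includes: (0,0,0), (0,0,1), (0,0,2), (0,0,3), (0,0,4), (0,0,5), (0,0,6), (0,0,7), (0,0,8), (0,0,9), (0,0,10), (0,0,11) ...
Target (A=3, B=1, C=2) not in reachable set → no.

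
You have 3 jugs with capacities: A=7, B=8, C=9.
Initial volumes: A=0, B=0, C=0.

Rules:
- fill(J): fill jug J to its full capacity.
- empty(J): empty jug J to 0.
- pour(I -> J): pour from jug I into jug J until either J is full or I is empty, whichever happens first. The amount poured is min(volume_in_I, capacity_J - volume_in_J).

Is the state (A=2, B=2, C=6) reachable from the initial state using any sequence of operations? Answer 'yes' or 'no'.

Answer: no

Derivation:
BFS explored all 384 reachable states.
Reachable set includes: (0,0,0), (0,0,1), (0,0,2), (0,0,3), (0,0,4), (0,0,5), (0,0,6), (0,0,7), (0,0,8), (0,0,9), (0,1,0), (0,1,1) ...
Target (A=2, B=2, C=6) not in reachable set → no.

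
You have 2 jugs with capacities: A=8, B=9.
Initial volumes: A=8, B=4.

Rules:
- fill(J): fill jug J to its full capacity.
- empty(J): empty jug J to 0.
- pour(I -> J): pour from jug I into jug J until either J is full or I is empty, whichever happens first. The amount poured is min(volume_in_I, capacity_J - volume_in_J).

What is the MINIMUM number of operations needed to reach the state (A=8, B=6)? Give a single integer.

Answer: 8

Derivation:
BFS from (A=8, B=4). One shortest path:
  1. empty(A) -> (A=0 B=4)
  2. pour(B -> A) -> (A=4 B=0)
  3. fill(B) -> (A=4 B=9)
  4. pour(B -> A) -> (A=8 B=5)
  5. empty(A) -> (A=0 B=5)
  6. pour(B -> A) -> (A=5 B=0)
  7. fill(B) -> (A=5 B=9)
  8. pour(B -> A) -> (A=8 B=6)
Reached target in 8 moves.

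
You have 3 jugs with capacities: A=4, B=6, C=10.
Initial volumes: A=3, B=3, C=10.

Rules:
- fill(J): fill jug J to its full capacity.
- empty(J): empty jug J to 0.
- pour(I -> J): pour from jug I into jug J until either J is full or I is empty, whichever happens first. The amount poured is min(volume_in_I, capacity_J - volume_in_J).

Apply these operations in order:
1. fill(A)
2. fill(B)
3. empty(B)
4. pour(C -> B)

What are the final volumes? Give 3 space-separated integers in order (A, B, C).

Answer: 4 6 4

Derivation:
Step 1: fill(A) -> (A=4 B=3 C=10)
Step 2: fill(B) -> (A=4 B=6 C=10)
Step 3: empty(B) -> (A=4 B=0 C=10)
Step 4: pour(C -> B) -> (A=4 B=6 C=4)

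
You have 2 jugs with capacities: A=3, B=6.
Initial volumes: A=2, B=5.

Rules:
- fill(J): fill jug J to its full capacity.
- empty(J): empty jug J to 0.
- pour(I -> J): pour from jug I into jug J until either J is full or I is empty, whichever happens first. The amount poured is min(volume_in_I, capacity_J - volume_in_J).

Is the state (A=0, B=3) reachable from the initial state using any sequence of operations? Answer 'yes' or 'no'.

BFS from (A=2, B=5):
  1. fill(A) -> (A=3 B=5)
  2. empty(B) -> (A=3 B=0)
  3. pour(A -> B) -> (A=0 B=3)
Target reached → yes.

Answer: yes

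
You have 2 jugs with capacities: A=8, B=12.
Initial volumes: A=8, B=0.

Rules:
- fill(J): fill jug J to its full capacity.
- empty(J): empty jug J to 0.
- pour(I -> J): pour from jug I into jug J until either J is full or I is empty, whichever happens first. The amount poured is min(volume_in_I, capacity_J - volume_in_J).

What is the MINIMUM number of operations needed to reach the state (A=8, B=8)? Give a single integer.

Answer: 2

Derivation:
BFS from (A=8, B=0). One shortest path:
  1. pour(A -> B) -> (A=0 B=8)
  2. fill(A) -> (A=8 B=8)
Reached target in 2 moves.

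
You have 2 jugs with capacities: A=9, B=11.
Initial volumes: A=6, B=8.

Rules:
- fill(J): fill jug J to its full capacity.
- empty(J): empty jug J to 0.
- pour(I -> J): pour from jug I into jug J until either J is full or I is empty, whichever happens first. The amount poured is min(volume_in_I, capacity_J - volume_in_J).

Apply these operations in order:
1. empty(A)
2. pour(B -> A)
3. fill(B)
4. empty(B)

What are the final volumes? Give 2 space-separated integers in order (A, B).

Answer: 8 0

Derivation:
Step 1: empty(A) -> (A=0 B=8)
Step 2: pour(B -> A) -> (A=8 B=0)
Step 3: fill(B) -> (A=8 B=11)
Step 4: empty(B) -> (A=8 B=0)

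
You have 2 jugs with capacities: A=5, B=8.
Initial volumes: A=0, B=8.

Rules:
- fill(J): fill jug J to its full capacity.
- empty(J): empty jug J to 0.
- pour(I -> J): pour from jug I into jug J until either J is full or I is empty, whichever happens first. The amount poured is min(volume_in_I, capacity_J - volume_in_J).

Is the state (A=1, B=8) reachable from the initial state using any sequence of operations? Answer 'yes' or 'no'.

Answer: yes

Derivation:
BFS from (A=0, B=8):
  1. pour(B -> A) -> (A=5 B=3)
  2. empty(A) -> (A=0 B=3)
  3. pour(B -> A) -> (A=3 B=0)
  4. fill(B) -> (A=3 B=8)
  5. pour(B -> A) -> (A=5 B=6)
  6. empty(A) -> (A=0 B=6)
  7. pour(B -> A) -> (A=5 B=1)
  8. empty(A) -> (A=0 B=1)
  9. pour(B -> A) -> (A=1 B=0)
  10. fill(B) -> (A=1 B=8)
Target reached → yes.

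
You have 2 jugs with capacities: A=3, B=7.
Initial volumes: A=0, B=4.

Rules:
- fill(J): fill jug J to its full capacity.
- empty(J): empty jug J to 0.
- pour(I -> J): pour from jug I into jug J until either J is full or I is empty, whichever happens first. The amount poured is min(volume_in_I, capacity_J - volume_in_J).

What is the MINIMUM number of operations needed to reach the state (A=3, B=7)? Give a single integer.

BFS from (A=0, B=4). One shortest path:
  1. fill(A) -> (A=3 B=4)
  2. fill(B) -> (A=3 B=7)
Reached target in 2 moves.

Answer: 2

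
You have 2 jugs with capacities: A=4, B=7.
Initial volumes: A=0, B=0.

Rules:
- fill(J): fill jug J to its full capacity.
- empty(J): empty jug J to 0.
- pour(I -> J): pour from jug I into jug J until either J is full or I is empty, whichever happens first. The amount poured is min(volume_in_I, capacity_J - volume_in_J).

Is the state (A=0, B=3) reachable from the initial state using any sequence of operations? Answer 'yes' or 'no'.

BFS from (A=0, B=0):
  1. fill(B) -> (A=0 B=7)
  2. pour(B -> A) -> (A=4 B=3)
  3. empty(A) -> (A=0 B=3)
Target reached → yes.

Answer: yes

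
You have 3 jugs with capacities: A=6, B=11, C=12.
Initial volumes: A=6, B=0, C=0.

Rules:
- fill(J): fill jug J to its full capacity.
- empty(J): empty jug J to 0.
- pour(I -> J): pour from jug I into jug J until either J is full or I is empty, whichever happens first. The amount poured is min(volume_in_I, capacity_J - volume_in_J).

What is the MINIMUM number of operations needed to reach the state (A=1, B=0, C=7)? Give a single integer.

Answer: 8

Derivation:
BFS from (A=6, B=0, C=0). One shortest path:
  1. fill(C) -> (A=6 B=0 C=12)
  2. pour(C -> B) -> (A=6 B=11 C=1)
  3. empty(B) -> (A=6 B=0 C=1)
  4. pour(A -> B) -> (A=0 B=6 C=1)
  5. pour(C -> A) -> (A=1 B=6 C=0)
  6. fill(C) -> (A=1 B=6 C=12)
  7. pour(C -> B) -> (A=1 B=11 C=7)
  8. empty(B) -> (A=1 B=0 C=7)
Reached target in 8 moves.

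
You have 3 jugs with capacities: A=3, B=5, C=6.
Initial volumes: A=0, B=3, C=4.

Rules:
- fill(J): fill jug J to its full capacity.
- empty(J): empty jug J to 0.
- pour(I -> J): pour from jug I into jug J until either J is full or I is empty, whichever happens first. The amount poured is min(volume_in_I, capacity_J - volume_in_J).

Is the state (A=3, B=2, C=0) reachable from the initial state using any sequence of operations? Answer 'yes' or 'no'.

Answer: yes

Derivation:
BFS from (A=0, B=3, C=4):
  1. fill(B) -> (A=0 B=5 C=4)
  2. empty(C) -> (A=0 B=5 C=0)
  3. pour(B -> A) -> (A=3 B=2 C=0)
Target reached → yes.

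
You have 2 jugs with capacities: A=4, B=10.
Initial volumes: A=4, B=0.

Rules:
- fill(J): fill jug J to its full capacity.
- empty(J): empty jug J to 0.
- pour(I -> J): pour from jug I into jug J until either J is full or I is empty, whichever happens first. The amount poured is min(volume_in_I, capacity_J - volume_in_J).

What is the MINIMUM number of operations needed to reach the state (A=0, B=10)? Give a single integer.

BFS from (A=4, B=0). One shortest path:
  1. empty(A) -> (A=0 B=0)
  2. fill(B) -> (A=0 B=10)
Reached target in 2 moves.

Answer: 2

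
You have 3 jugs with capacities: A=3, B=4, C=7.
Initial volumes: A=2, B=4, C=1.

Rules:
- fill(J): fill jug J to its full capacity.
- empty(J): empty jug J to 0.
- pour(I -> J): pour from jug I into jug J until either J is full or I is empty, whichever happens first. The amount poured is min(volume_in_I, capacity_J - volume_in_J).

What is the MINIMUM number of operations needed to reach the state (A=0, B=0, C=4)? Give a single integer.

Answer: 3

Derivation:
BFS from (A=2, B=4, C=1). One shortest path:
  1. fill(A) -> (A=3 B=4 C=1)
  2. empty(B) -> (A=3 B=0 C=1)
  3. pour(A -> C) -> (A=0 B=0 C=4)
Reached target in 3 moves.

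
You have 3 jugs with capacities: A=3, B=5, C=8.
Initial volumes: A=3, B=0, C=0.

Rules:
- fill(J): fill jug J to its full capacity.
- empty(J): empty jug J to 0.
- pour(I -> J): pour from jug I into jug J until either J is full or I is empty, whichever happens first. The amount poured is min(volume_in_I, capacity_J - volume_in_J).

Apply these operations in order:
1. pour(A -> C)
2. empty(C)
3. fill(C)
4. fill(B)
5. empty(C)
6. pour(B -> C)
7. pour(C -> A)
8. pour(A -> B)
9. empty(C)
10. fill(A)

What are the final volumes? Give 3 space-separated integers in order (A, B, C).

Answer: 3 3 0

Derivation:
Step 1: pour(A -> C) -> (A=0 B=0 C=3)
Step 2: empty(C) -> (A=0 B=0 C=0)
Step 3: fill(C) -> (A=0 B=0 C=8)
Step 4: fill(B) -> (A=0 B=5 C=8)
Step 5: empty(C) -> (A=0 B=5 C=0)
Step 6: pour(B -> C) -> (A=0 B=0 C=5)
Step 7: pour(C -> A) -> (A=3 B=0 C=2)
Step 8: pour(A -> B) -> (A=0 B=3 C=2)
Step 9: empty(C) -> (A=0 B=3 C=0)
Step 10: fill(A) -> (A=3 B=3 C=0)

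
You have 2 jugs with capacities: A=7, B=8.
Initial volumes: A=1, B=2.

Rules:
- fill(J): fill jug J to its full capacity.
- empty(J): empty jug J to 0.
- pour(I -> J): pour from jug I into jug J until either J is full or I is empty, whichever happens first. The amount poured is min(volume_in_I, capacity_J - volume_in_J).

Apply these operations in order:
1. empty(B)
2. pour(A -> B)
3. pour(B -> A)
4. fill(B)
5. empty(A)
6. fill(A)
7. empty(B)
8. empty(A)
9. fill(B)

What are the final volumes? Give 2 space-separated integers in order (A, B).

Step 1: empty(B) -> (A=1 B=0)
Step 2: pour(A -> B) -> (A=0 B=1)
Step 3: pour(B -> A) -> (A=1 B=0)
Step 4: fill(B) -> (A=1 B=8)
Step 5: empty(A) -> (A=0 B=8)
Step 6: fill(A) -> (A=7 B=8)
Step 7: empty(B) -> (A=7 B=0)
Step 8: empty(A) -> (A=0 B=0)
Step 9: fill(B) -> (A=0 B=8)

Answer: 0 8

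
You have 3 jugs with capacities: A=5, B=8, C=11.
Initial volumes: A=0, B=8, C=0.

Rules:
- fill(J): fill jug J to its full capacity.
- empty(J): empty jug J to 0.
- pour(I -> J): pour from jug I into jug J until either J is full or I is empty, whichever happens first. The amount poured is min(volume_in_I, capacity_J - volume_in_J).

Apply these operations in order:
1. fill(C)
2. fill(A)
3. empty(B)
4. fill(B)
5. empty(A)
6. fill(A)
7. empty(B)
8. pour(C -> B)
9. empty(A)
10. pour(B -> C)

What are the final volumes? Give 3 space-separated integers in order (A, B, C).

Answer: 0 0 11

Derivation:
Step 1: fill(C) -> (A=0 B=8 C=11)
Step 2: fill(A) -> (A=5 B=8 C=11)
Step 3: empty(B) -> (A=5 B=0 C=11)
Step 4: fill(B) -> (A=5 B=8 C=11)
Step 5: empty(A) -> (A=0 B=8 C=11)
Step 6: fill(A) -> (A=5 B=8 C=11)
Step 7: empty(B) -> (A=5 B=0 C=11)
Step 8: pour(C -> B) -> (A=5 B=8 C=3)
Step 9: empty(A) -> (A=0 B=8 C=3)
Step 10: pour(B -> C) -> (A=0 B=0 C=11)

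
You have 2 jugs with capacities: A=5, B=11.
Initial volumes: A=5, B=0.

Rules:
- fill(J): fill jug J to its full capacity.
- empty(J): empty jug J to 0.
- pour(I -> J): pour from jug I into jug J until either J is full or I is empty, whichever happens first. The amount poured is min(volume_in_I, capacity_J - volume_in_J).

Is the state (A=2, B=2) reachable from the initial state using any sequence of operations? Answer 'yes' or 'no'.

Answer: no

Derivation:
BFS explored all 32 reachable states.
Reachable set includes: (0,0), (0,1), (0,2), (0,3), (0,4), (0,5), (0,6), (0,7), (0,8), (0,9), (0,10), (0,11) ...
Target (A=2, B=2) not in reachable set → no.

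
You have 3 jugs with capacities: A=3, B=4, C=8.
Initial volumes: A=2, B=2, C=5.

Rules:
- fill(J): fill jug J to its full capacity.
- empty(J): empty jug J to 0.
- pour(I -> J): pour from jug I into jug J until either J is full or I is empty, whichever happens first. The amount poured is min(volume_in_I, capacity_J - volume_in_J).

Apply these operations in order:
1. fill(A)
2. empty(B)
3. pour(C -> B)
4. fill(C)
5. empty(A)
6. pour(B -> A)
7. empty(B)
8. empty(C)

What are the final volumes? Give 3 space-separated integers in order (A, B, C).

Answer: 3 0 0

Derivation:
Step 1: fill(A) -> (A=3 B=2 C=5)
Step 2: empty(B) -> (A=3 B=0 C=5)
Step 3: pour(C -> B) -> (A=3 B=4 C=1)
Step 4: fill(C) -> (A=3 B=4 C=8)
Step 5: empty(A) -> (A=0 B=4 C=8)
Step 6: pour(B -> A) -> (A=3 B=1 C=8)
Step 7: empty(B) -> (A=3 B=0 C=8)
Step 8: empty(C) -> (A=3 B=0 C=0)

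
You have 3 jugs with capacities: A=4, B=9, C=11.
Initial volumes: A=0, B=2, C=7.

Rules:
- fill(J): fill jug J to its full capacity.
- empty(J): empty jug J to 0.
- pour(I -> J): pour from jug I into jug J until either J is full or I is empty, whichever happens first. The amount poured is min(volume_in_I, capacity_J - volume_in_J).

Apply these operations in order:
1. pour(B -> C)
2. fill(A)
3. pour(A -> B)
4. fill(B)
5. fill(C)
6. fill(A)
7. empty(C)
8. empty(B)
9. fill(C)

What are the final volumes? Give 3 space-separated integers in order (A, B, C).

Answer: 4 0 11

Derivation:
Step 1: pour(B -> C) -> (A=0 B=0 C=9)
Step 2: fill(A) -> (A=4 B=0 C=9)
Step 3: pour(A -> B) -> (A=0 B=4 C=9)
Step 4: fill(B) -> (A=0 B=9 C=9)
Step 5: fill(C) -> (A=0 B=9 C=11)
Step 6: fill(A) -> (A=4 B=9 C=11)
Step 7: empty(C) -> (A=4 B=9 C=0)
Step 8: empty(B) -> (A=4 B=0 C=0)
Step 9: fill(C) -> (A=4 B=0 C=11)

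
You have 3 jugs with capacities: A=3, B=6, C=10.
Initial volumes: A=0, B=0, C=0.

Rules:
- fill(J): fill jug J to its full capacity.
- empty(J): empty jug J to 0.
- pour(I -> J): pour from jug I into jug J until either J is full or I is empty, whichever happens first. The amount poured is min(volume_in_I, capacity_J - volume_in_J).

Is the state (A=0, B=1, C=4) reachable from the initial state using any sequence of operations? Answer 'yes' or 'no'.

BFS from (A=0, B=0, C=0):
  1. fill(C) -> (A=0 B=0 C=10)
  2. pour(C -> A) -> (A=3 B=0 C=7)
  3. empty(A) -> (A=0 B=0 C=7)
  4. pour(C -> B) -> (A=0 B=6 C=1)
  5. empty(B) -> (A=0 B=0 C=1)
  6. pour(C -> A) -> (A=1 B=0 C=0)
  7. fill(C) -> (A=1 B=0 C=10)
  8. pour(C -> B) -> (A=1 B=6 C=4)
  9. empty(B) -> (A=1 B=0 C=4)
  10. pour(A -> B) -> (A=0 B=1 C=4)
Target reached → yes.

Answer: yes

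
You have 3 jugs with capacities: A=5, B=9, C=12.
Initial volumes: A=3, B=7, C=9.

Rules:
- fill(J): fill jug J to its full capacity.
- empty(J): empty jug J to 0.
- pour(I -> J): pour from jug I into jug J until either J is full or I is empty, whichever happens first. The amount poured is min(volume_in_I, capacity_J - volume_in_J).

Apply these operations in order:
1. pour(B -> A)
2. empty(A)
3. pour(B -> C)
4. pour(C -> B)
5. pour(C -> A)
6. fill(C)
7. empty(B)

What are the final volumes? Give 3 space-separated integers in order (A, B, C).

Answer: 5 0 12

Derivation:
Step 1: pour(B -> A) -> (A=5 B=5 C=9)
Step 2: empty(A) -> (A=0 B=5 C=9)
Step 3: pour(B -> C) -> (A=0 B=2 C=12)
Step 4: pour(C -> B) -> (A=0 B=9 C=5)
Step 5: pour(C -> A) -> (A=5 B=9 C=0)
Step 6: fill(C) -> (A=5 B=9 C=12)
Step 7: empty(B) -> (A=5 B=0 C=12)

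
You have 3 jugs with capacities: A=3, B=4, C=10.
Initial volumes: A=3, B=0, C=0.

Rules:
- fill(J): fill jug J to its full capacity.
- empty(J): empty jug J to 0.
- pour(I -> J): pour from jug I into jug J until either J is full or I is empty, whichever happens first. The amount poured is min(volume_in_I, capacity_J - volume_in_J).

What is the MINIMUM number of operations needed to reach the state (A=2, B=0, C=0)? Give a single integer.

BFS from (A=3, B=0, C=0). One shortest path:
  1. pour(A -> B) -> (A=0 B=3 C=0)
  2. fill(A) -> (A=3 B=3 C=0)
  3. pour(A -> B) -> (A=2 B=4 C=0)
  4. empty(B) -> (A=2 B=0 C=0)
Reached target in 4 moves.

Answer: 4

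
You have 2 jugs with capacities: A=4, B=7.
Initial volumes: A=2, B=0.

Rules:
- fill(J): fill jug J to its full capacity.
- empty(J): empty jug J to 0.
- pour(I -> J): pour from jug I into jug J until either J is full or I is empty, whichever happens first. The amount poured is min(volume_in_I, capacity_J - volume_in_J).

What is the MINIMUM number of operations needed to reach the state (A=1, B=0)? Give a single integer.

BFS from (A=2, B=0). One shortest path:
  1. fill(A) -> (A=4 B=0)
  2. pour(A -> B) -> (A=0 B=4)
  3. fill(A) -> (A=4 B=4)
  4. pour(A -> B) -> (A=1 B=7)
  5. empty(B) -> (A=1 B=0)
Reached target in 5 moves.

Answer: 5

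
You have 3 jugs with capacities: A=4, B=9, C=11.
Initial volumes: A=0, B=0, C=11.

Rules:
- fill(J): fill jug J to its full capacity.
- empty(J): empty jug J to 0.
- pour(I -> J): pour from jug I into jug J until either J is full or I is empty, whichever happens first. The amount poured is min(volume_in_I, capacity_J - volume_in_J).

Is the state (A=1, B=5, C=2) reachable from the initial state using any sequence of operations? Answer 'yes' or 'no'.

BFS explored all 360 reachable states.
Reachable set includes: (0,0,0), (0,0,1), (0,0,2), (0,0,3), (0,0,4), (0,0,5), (0,0,6), (0,0,7), (0,0,8), (0,0,9), (0,0,10), (0,0,11) ...
Target (A=1, B=5, C=2) not in reachable set → no.

Answer: no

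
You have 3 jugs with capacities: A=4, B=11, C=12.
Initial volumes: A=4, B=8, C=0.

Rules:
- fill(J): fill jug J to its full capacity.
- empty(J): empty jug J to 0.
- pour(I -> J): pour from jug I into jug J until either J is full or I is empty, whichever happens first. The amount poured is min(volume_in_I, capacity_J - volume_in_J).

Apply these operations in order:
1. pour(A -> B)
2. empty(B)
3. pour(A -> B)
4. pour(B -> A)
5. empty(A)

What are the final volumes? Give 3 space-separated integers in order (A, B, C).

Step 1: pour(A -> B) -> (A=1 B=11 C=0)
Step 2: empty(B) -> (A=1 B=0 C=0)
Step 3: pour(A -> B) -> (A=0 B=1 C=0)
Step 4: pour(B -> A) -> (A=1 B=0 C=0)
Step 5: empty(A) -> (A=0 B=0 C=0)

Answer: 0 0 0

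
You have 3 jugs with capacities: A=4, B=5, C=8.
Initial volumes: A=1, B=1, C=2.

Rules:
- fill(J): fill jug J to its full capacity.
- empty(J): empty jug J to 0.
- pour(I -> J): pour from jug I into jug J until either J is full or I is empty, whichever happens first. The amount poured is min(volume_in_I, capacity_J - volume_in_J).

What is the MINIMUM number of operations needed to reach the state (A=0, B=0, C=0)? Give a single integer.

Answer: 3

Derivation:
BFS from (A=1, B=1, C=2). One shortest path:
  1. empty(A) -> (A=0 B=1 C=2)
  2. empty(B) -> (A=0 B=0 C=2)
  3. empty(C) -> (A=0 B=0 C=0)
Reached target in 3 moves.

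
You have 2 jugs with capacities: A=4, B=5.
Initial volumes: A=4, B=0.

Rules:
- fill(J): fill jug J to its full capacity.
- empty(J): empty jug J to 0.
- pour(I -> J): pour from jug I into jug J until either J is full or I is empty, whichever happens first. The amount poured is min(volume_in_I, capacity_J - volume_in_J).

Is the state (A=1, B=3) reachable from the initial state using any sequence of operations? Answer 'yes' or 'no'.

Answer: no

Derivation:
BFS explored all 18 reachable states.
Reachable set includes: (0,0), (0,1), (0,2), (0,3), (0,4), (0,5), (1,0), (1,5), (2,0), (2,5), (3,0), (3,5) ...
Target (A=1, B=3) not in reachable set → no.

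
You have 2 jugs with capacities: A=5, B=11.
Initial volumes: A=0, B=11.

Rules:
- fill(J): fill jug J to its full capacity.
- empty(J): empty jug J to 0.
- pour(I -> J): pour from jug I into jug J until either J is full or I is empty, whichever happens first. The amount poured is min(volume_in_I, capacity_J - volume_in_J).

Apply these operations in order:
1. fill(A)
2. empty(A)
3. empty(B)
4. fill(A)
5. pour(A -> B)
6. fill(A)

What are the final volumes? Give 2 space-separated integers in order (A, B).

Answer: 5 5

Derivation:
Step 1: fill(A) -> (A=5 B=11)
Step 2: empty(A) -> (A=0 B=11)
Step 3: empty(B) -> (A=0 B=0)
Step 4: fill(A) -> (A=5 B=0)
Step 5: pour(A -> B) -> (A=0 B=5)
Step 6: fill(A) -> (A=5 B=5)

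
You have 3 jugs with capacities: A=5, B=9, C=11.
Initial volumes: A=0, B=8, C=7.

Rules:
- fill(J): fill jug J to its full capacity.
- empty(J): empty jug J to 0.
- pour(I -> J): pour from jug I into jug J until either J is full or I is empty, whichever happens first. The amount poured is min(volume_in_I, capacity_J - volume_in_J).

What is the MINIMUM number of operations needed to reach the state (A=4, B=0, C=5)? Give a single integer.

BFS from (A=0, B=8, C=7). One shortest path:
  1. fill(A) -> (A=5 B=8 C=7)
  2. pour(A -> B) -> (A=4 B=9 C=7)
  3. pour(B -> C) -> (A=4 B=5 C=11)
  4. empty(C) -> (A=4 B=5 C=0)
  5. pour(B -> C) -> (A=4 B=0 C=5)
Reached target in 5 moves.

Answer: 5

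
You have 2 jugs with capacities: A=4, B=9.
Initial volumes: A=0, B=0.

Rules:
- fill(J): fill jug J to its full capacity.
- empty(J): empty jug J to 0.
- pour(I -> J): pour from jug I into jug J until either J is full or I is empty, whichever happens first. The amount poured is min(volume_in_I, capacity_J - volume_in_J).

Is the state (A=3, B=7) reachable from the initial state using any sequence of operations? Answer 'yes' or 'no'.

BFS explored all 26 reachable states.
Reachable set includes: (0,0), (0,1), (0,2), (0,3), (0,4), (0,5), (0,6), (0,7), (0,8), (0,9), (1,0), (1,9) ...
Target (A=3, B=7) not in reachable set → no.

Answer: no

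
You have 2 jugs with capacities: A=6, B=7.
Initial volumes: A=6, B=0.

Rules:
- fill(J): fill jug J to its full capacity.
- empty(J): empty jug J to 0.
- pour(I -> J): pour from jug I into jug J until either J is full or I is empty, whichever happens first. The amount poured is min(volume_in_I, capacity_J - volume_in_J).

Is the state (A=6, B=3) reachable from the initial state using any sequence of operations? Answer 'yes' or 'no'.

Answer: yes

Derivation:
BFS from (A=6, B=0):
  1. empty(A) -> (A=0 B=0)
  2. fill(B) -> (A=0 B=7)
  3. pour(B -> A) -> (A=6 B=1)
  4. empty(A) -> (A=0 B=1)
  5. pour(B -> A) -> (A=1 B=0)
  6. fill(B) -> (A=1 B=7)
  7. pour(B -> A) -> (A=6 B=2)
  8. empty(A) -> (A=0 B=2)
  9. pour(B -> A) -> (A=2 B=0)
  10. fill(B) -> (A=2 B=7)
  11. pour(B -> A) -> (A=6 B=3)
Target reached → yes.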